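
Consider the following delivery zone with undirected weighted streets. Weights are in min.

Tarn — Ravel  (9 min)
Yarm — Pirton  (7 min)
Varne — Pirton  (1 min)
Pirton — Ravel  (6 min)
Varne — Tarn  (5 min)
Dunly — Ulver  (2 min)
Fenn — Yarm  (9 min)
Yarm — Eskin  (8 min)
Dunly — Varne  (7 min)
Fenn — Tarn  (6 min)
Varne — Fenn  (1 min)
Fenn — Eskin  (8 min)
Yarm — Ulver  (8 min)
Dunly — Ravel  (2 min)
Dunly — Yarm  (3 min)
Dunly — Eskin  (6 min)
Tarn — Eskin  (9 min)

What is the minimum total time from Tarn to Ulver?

13 min

Shortest distances from Tarn:
Tarn: 0
Varne: 5  (via Tarn)
Fenn: 6  (via Tarn)
Pirton: 6  (via Varne)
Ravel: 9  (via Tarn)
Eskin: 9  (via Tarn)
Dunly: 11  (via Ravel)
Yarm: 13  (via Pirton)
Ulver: 13  (via Dunly)
Shortest route: Tarn–Ravel–Dunly–Ulver = 13 min.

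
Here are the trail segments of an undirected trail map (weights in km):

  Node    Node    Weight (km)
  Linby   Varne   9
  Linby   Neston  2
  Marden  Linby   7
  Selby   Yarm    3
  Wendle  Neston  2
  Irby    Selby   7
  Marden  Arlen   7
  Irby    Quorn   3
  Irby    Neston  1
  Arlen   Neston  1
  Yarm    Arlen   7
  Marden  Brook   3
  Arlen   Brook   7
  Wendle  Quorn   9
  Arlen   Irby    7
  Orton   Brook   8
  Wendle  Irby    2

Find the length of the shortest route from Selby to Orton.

Shortest distances from Selby:
Selby: 0
Yarm: 3  (via Selby)
Irby: 7  (via Selby)
Neston: 8  (via Irby)
Wendle: 9  (via Irby)
Arlen: 9  (via Neston)
Quorn: 10  (via Irby)
Linby: 10  (via Neston)
Marden: 16  (via Arlen)
Brook: 16  (via Arlen)
Varne: 19  (via Linby)
Orton: 24  (via Brook)
Shortest route: Selby → Irby → Neston → Arlen → Brook → Orton = 24 km.

24 km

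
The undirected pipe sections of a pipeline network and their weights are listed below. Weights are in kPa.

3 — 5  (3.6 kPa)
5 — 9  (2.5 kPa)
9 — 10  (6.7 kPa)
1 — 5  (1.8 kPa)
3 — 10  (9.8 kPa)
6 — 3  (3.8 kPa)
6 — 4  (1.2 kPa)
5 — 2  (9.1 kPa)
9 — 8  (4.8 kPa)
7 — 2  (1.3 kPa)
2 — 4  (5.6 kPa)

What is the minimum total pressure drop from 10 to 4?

14.8 kPa

Enumerating some paths:
10 - 9 - 5 - 3 - 6 - 4: 6.7+2.5+3.6+3.8+1.2 = 17.8
10 - 3 - 5 - 2 - 4: 9.8+3.6+9.1+5.6 = 28.1
10 - 3 - 6 - 4: 9.8+3.8+1.2 = 14.8
10 - 9 - 5 - 2 - 4: 6.7+2.5+9.1+5.6 = 23.9
Cheapest is 10 - 3 - 6 - 4 at 14.8 kPa.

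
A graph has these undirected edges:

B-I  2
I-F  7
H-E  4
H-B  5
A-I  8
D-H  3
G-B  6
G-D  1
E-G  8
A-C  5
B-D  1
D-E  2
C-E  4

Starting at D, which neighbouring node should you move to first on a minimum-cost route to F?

B

Enumerating some paths:
D - B - I - F: 1+2+7 = 10
D - G - B - I - F: 1+6+2+7 = 16
D - E - H - B - I - F: 2+4+5+2+7 = 20
D - H - B - I - F: 3+5+2+7 = 17
The minimum is 10 via D - B - I - F.
So from D the first move is to B.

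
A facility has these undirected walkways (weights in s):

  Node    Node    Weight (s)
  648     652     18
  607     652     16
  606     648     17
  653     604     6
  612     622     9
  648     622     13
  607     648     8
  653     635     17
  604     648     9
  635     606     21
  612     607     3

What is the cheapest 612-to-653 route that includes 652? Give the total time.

52 s

Best 612 to 652: 612–607–652 costing 19
Best 652 to 653: 652–648–604–653 costing 33
Total via 652: 19 + 33 = 52 s.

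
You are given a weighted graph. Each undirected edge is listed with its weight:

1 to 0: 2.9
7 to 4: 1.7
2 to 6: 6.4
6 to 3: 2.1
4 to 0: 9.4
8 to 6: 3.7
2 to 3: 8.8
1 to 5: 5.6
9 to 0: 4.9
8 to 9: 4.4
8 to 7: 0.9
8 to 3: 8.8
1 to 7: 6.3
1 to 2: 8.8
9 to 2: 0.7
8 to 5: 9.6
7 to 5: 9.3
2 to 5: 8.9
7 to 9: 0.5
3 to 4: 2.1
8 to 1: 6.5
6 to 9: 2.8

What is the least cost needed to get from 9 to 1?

Running Dijkstra from 9:
9: 0
7: 0.5  (via 9)
2: 0.7  (via 9)
8: 1.4  (via 7)
4: 2.2  (via 7)
6: 2.8  (via 9)
3: 4.3  (via 4)
0: 4.9  (via 9)
1: 6.8  (via 7)
Shortest route: 9 → 7 → 1 = 6.8.

6.8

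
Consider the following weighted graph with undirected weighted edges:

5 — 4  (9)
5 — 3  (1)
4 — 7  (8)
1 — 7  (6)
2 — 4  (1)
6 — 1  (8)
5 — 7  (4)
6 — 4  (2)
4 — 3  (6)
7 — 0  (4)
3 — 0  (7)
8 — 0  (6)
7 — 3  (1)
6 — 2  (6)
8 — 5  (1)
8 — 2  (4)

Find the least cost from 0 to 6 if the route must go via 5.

Best 0 to 5: 0–7–3–5 costing 6
Shortest 5→6: 5–8–2–4–6 = 8
Total via 5: 6 + 8 = 14.

14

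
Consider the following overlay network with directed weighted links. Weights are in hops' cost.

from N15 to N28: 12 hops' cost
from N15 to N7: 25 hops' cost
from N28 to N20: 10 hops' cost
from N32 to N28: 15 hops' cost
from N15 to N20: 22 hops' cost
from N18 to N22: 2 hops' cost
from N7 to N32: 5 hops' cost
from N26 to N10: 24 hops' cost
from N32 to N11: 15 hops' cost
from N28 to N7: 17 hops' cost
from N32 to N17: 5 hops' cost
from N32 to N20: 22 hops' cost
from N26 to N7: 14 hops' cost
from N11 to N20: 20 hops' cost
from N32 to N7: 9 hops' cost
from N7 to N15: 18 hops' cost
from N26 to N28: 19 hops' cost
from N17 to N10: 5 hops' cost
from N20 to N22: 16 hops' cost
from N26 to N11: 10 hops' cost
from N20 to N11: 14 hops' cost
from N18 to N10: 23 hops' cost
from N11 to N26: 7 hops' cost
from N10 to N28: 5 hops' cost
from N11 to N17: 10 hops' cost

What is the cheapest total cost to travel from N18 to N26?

59 hops' cost

Compare a few routes:
N18 - N10 - N28 - N20 - N11 - N26: 23+5+10+14+7 = 59
N18 - N10 - N28 - N7 - N32 - N11 - N26: 23+5+17+5+15+7 = 72
The minimum is 59 hops' cost via N18 - N10 - N28 - N20 - N11 - N26.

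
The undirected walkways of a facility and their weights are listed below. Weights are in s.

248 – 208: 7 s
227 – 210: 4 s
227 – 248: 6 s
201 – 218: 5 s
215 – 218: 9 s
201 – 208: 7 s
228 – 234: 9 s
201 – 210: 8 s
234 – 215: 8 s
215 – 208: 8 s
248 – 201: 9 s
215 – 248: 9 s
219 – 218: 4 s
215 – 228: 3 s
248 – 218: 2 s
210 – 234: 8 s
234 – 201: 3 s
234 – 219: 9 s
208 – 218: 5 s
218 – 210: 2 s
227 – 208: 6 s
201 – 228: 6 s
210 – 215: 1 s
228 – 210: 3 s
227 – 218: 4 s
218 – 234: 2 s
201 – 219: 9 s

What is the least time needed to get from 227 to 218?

Compare a few routes:
227–210–218: 4+2 = 6
227–248–218: 6+2 = 8
227–218: 4 = 4
The minimum is 4 s via 227–218.

4 s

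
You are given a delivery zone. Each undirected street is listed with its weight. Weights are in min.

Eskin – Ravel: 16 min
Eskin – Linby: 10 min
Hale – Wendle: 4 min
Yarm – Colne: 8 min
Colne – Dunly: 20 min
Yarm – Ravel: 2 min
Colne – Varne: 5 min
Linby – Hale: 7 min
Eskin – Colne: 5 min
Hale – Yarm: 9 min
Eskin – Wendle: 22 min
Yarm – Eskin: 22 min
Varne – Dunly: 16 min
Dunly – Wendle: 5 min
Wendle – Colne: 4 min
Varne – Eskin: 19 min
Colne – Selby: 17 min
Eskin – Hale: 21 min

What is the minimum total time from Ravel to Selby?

27 min

Shortest distances from Ravel:
Ravel: 0
Yarm: 2  (via Ravel)
Colne: 10  (via Yarm)
Hale: 11  (via Yarm)
Wendle: 14  (via Colne)
Eskin: 15  (via Colne)
Varne: 15  (via Colne)
Linby: 18  (via Hale)
Dunly: 19  (via Wendle)
Selby: 27  (via Colne)
Shortest route: Ravel–Yarm–Colne–Selby = 27 min.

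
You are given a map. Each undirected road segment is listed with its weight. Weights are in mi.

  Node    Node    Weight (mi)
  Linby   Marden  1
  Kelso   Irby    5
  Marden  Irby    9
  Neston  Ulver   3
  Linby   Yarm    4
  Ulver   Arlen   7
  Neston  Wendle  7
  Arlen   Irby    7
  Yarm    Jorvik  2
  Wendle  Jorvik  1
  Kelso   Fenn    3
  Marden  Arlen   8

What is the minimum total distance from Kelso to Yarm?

Shortest distances from Kelso:
Kelso: 0
Fenn: 3  (via Kelso)
Irby: 5  (via Kelso)
Arlen: 12  (via Irby)
Marden: 14  (via Irby)
Linby: 15  (via Marden)
Ulver: 19  (via Arlen)
Yarm: 19  (via Linby)
Shortest route: Kelso → Irby → Marden → Linby → Yarm = 19 mi.

19 mi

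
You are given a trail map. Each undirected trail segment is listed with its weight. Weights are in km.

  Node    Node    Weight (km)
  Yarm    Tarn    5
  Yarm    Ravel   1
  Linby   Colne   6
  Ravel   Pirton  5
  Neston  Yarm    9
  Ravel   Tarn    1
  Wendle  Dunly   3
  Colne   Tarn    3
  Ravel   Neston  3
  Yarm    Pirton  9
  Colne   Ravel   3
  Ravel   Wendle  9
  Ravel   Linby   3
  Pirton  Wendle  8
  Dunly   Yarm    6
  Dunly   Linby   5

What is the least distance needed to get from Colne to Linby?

6 km

Settle nodes by increasing distance from Colne:
Colne: 0
Tarn: 3  (via Colne)
Ravel: 3  (via Colne)
Yarm: 4  (via Ravel)
Linby: 6  (via Colne)
Shortest route: Colne → Linby = 6 km.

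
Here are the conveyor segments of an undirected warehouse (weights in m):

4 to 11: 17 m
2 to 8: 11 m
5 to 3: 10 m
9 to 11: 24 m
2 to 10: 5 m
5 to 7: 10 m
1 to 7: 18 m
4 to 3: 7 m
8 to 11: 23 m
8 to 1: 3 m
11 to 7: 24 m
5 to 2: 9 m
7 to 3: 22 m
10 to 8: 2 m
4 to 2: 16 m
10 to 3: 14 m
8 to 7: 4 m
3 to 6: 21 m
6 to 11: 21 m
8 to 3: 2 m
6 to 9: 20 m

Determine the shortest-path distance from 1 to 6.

26 m

Shortest distances from 1:
1: 0
8: 3  (via 1)
3: 5  (via 8)
10: 5  (via 8)
7: 7  (via 8)
2: 10  (via 10)
4: 12  (via 3)
5: 15  (via 3)
6: 26  (via 3)
Shortest route: 1–8–3–6 = 26 m.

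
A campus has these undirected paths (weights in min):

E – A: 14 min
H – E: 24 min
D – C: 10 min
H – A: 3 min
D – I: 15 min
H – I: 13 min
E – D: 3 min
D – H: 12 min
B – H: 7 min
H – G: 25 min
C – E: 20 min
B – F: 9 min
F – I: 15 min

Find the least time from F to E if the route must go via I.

33 min

Shortest F→I: F → I = 15
Shortest I→E: I → D → E = 18
Total via I: 15 + 18 = 33 min.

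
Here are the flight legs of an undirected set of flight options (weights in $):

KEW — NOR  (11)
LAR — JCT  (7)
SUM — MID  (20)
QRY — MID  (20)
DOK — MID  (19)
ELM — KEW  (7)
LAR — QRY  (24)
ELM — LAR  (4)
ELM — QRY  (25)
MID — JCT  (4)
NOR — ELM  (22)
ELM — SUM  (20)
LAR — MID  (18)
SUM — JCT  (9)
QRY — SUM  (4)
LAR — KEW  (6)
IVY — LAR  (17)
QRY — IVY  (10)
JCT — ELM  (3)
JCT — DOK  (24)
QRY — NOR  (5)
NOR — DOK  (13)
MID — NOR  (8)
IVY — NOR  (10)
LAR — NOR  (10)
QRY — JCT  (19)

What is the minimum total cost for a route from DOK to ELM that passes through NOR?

Shortest DOK→NOR: DOK–NOR = 13
Shortest NOR→ELM: NOR–LAR–ELM = 14
Total via NOR: 13 + 14 = $27.

$27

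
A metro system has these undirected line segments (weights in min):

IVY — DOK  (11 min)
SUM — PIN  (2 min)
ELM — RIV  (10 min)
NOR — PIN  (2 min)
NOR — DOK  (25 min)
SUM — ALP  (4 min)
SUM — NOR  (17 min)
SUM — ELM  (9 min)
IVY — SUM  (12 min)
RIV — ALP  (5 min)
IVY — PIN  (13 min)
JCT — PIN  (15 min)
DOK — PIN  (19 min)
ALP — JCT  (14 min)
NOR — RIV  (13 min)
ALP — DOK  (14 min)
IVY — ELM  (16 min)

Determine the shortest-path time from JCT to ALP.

Candidate routes:
JCT → ALP: 14 = 14
JCT → PIN → SUM → ALP: 15+2+4 = 21
JCT → PIN → NOR → RIV → ALP: 15+2+13+5 = 35
Cheapest is JCT → ALP at 14 min.

14 min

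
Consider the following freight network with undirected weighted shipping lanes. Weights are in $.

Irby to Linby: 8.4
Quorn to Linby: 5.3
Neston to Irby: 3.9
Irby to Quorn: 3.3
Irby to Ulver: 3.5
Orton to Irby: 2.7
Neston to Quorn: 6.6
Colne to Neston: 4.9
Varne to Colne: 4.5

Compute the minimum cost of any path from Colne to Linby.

Enumerating some paths:
Colne - Neston - Irby - Quorn - Linby: 4.9+3.9+3.3+5.3 = 17.4
Colne - Neston - Quorn - Irby - Linby: 4.9+6.6+3.3+8.4 = 23.2
Colne - Neston - Quorn - Linby: 4.9+6.6+5.3 = 16.8
Colne - Neston - Irby - Linby: 4.9+3.9+8.4 = 17.2
The minimum is $16.8 via Colne - Neston - Quorn - Linby.

$16.8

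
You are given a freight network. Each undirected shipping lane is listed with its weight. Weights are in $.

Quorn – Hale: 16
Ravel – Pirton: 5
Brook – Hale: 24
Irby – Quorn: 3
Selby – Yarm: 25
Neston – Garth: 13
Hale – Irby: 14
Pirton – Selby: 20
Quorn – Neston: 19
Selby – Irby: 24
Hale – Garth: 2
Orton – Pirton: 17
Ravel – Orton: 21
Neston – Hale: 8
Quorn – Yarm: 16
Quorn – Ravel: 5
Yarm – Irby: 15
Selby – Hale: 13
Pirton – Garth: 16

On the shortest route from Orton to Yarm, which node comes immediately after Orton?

Enumerating some paths:
Orton → Ravel → Quorn → Yarm: 21+5+16 = 42
Orton → Ravel → Quorn → Irby → Yarm: 21+5+3+15 = 44
Orton → Pirton → Ravel → Quorn → Irby → Yarm: 17+5+5+3+15 = 45
Orton → Pirton → Ravel → Quorn → Yarm: 17+5+5+16 = 43
Cheapest is Orton → Ravel → Quorn → Yarm at $42.
So from Orton the first move is to Ravel.

Ravel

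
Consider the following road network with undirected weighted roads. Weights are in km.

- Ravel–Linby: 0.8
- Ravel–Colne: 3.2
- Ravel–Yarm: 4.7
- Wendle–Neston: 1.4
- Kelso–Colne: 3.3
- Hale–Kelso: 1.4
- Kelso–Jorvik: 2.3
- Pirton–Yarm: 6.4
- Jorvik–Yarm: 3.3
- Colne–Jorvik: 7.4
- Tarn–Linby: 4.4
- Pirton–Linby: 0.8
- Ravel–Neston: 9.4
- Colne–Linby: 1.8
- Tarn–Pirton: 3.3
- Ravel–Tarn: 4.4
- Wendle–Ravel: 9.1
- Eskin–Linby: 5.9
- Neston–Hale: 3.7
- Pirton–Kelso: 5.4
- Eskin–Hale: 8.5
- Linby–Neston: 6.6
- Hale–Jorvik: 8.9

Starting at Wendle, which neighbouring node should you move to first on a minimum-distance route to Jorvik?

Candidate routes:
Wendle - Neston - Hale - Jorvik: 1.4+3.7+8.9 = 14
Wendle - Neston - Hale - Kelso - Jorvik: 1.4+3.7+1.4+2.3 = 8.8
The minimum is 8.8 km via Wendle - Neston - Hale - Kelso - Jorvik.
So from Wendle the first move is to Neston.

Neston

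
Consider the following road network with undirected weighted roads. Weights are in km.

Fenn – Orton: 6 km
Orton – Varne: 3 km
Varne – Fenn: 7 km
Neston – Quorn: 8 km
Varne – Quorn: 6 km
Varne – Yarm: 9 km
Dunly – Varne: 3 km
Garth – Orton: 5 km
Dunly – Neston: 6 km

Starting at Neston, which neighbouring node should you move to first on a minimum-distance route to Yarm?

Candidate routes:
Neston–Dunly–Varne–Yarm: 6+3+9 = 18
Neston–Quorn–Varne–Yarm: 8+6+9 = 23
The minimum is 18 km via Neston–Dunly–Varne–Yarm.
So from Neston the first move is to Dunly.

Dunly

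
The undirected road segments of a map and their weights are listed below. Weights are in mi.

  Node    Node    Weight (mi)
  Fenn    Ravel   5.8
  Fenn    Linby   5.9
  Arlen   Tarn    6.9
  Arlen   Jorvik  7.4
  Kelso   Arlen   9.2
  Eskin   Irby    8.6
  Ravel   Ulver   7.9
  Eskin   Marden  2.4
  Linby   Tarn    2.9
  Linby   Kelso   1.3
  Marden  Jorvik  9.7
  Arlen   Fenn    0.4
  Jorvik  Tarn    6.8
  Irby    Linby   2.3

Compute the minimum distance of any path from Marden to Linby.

13.3 mi

Settle nodes by increasing distance from Marden:
Marden: 0
Eskin: 2.4  (via Marden)
Jorvik: 9.7  (via Marden)
Irby: 11  (via Eskin)
Linby: 13.3  (via Irby)
Shortest route: Marden–Eskin–Irby–Linby = 13.3 mi.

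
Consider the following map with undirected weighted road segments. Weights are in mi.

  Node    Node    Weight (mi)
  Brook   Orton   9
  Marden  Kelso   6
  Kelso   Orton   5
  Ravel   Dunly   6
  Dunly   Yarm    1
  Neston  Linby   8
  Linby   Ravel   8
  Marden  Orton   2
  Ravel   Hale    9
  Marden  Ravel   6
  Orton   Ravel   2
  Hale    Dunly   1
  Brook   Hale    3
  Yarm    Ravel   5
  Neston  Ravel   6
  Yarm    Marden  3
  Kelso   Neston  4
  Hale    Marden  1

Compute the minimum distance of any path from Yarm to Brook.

5 mi

Enumerating some paths:
Yarm–Marden–Hale–Brook: 3+1+3 = 7
Yarm–Dunly–Hale–Brook: 1+1+3 = 5
Cheapest is Yarm–Dunly–Hale–Brook at 5 mi.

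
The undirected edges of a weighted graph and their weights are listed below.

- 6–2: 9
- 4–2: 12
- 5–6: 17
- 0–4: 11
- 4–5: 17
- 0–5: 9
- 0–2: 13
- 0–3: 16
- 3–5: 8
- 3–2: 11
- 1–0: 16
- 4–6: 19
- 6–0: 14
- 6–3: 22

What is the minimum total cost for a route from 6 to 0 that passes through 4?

30

Best 6 to 4: 6 → 4 costing 19
Shortest 4→0: 4 → 0 = 11
Total via 4: 19 + 11 = 30.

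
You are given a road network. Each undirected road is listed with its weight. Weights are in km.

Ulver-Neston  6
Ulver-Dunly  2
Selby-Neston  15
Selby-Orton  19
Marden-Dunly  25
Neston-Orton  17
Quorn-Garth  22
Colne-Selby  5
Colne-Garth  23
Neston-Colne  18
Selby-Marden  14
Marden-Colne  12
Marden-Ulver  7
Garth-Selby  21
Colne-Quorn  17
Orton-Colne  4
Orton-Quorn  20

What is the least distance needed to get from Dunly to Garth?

44 km

Shortest distances from Dunly:
Dunly: 0
Ulver: 2  (via Dunly)
Neston: 8  (via Ulver)
Marden: 9  (via Ulver)
Colne: 21  (via Marden)
Selby: 23  (via Neston)
Orton: 25  (via Neston)
Quorn: 38  (via Colne)
Garth: 44  (via Colne)
Shortest route: Dunly → Ulver → Marden → Colne → Garth = 44 km.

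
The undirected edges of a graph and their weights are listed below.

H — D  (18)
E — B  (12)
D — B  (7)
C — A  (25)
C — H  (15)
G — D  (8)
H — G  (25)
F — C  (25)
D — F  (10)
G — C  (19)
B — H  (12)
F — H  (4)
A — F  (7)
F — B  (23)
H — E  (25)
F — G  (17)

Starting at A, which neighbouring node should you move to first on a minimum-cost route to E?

Compare a few routes:
A - F - H - E: 7+4+25 = 36
A - F - B - E: 7+23+12 = 42
A - F - D - B - E: 7+10+7+12 = 36
A - F - H - B - E: 7+4+12+12 = 35
The minimum is 35 via A - F - H - B - E.
So from A the first move is to F.

F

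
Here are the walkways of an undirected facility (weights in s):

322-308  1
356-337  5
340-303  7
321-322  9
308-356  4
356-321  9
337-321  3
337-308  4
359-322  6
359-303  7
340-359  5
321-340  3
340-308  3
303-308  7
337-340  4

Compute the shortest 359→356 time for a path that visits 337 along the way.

Shortest 359→337: 359 → 340 → 337 = 9
Shortest 337→356: 337 → 356 = 5
Total via 337: 9 + 5 = 14 s.

14 s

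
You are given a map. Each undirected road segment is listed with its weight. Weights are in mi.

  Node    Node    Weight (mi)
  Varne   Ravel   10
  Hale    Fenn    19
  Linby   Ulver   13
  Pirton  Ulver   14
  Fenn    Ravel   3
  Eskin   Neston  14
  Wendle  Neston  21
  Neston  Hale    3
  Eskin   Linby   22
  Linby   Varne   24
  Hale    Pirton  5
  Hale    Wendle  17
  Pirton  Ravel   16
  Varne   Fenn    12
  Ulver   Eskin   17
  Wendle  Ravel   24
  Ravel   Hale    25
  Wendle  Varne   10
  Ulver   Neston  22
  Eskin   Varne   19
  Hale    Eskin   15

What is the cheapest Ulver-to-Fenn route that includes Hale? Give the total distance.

38 mi

Best Ulver to Hale: Ulver–Pirton–Hale costing 19
Shortest Hale→Fenn: Hale–Fenn = 19
Total via Hale: 19 + 19 = 38 mi.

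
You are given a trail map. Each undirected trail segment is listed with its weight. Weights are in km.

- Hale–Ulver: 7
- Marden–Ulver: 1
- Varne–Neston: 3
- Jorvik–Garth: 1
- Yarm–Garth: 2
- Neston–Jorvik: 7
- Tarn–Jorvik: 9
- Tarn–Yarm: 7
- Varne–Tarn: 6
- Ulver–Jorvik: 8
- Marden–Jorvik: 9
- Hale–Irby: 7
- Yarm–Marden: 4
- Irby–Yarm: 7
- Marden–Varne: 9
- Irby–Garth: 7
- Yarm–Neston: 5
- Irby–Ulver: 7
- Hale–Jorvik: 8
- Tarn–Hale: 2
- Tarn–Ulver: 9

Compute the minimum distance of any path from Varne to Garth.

Settle nodes by increasing distance from Varne:
Varne: 0
Neston: 3  (via Varne)
Tarn: 6  (via Varne)
Yarm: 8  (via Neston)
Hale: 8  (via Tarn)
Marden: 9  (via Varne)
Garth: 10  (via Yarm)
Shortest route: Varne–Neston–Yarm–Garth = 10 km.

10 km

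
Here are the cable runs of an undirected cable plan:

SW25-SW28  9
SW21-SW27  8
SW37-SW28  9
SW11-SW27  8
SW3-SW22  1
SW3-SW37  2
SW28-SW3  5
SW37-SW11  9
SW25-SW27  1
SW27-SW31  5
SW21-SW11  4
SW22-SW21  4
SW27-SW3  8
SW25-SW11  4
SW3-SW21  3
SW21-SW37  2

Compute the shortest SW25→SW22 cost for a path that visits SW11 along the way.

Shortest SW25→SW11: SW25 → SW11 = 4
Best SW11 to SW22: SW11 → SW21 → SW22 costing 8
Total via SW11: 4 + 8 = 12.

12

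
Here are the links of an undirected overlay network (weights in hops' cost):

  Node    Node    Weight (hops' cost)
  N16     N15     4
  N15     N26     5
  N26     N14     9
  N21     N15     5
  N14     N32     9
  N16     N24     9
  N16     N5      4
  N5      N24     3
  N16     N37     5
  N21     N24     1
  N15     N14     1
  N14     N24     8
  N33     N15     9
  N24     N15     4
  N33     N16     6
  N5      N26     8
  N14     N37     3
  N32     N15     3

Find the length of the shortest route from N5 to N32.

10 hops' cost

Candidate routes:
N5 → N16 → N15 → N32: 4+4+3 = 11
N5 → N24 → N15 → N32: 3+4+3 = 10
The minimum is 10 hops' cost via N5 → N24 → N15 → N32.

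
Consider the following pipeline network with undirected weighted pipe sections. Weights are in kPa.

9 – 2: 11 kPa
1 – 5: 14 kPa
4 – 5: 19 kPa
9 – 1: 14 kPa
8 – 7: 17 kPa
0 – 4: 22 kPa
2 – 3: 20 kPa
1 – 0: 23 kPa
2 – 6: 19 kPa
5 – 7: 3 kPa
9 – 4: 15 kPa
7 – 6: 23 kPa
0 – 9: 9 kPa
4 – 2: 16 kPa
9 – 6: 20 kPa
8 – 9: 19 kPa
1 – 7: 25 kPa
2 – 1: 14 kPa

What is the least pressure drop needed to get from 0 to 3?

40 kPa

Shortest distances from 0:
0: 0
9: 9  (via 0)
2: 20  (via 9)
4: 22  (via 0)
1: 23  (via 0)
8: 28  (via 9)
6: 29  (via 9)
5: 37  (via 1)
3: 40  (via 2)
Shortest route: 0–9–2–3 = 40 kPa.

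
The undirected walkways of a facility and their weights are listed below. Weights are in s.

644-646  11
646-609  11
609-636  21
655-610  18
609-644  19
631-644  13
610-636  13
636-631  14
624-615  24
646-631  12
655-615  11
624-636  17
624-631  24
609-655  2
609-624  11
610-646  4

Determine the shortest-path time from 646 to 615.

Candidate routes:
646 → 644 → 609 → 655 → 615: 11+19+2+11 = 43
646 → 609 → 655 → 615: 11+2+11 = 24
646 → 610 → 655 → 615: 4+18+11 = 33
The minimum is 24 s via 646 → 609 → 655 → 615.

24 s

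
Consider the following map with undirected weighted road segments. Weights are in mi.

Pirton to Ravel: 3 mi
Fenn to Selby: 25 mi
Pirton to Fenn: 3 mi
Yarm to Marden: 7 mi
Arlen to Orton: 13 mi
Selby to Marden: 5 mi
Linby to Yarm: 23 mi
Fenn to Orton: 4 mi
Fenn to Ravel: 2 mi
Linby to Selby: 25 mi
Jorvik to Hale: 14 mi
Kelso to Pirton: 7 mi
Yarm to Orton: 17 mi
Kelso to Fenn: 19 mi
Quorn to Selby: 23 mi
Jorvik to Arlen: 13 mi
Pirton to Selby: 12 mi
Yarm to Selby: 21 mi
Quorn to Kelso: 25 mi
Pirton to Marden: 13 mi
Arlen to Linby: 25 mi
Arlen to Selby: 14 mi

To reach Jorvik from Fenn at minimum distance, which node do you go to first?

Candidate routes:
Fenn → Orton → Arlen → Jorvik: 4+13+13 = 30
Fenn → Pirton → Selby → Arlen → Jorvik: 3+12+14+13 = 42
Cheapest is Fenn → Orton → Arlen → Jorvik at 30 mi.
So from Fenn the first move is to Orton.

Orton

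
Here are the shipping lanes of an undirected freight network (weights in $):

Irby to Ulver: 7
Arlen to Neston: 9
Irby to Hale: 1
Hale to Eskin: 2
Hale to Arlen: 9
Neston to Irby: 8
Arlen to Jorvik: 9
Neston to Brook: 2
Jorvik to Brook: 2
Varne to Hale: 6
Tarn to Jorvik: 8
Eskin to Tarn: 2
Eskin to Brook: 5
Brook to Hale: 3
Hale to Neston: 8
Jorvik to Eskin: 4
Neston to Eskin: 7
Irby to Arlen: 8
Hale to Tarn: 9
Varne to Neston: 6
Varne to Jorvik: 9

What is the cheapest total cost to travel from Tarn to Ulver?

$12

Candidate routes:
Tarn–Eskin–Hale–Irby–Ulver: 2+2+1+7 = 12
Tarn–Eskin–Brook–Hale–Irby–Ulver: 2+5+3+1+7 = 18
Tarn–Hale–Irby–Ulver: 9+1+7 = 17
Cheapest is Tarn–Eskin–Hale–Irby–Ulver at $12.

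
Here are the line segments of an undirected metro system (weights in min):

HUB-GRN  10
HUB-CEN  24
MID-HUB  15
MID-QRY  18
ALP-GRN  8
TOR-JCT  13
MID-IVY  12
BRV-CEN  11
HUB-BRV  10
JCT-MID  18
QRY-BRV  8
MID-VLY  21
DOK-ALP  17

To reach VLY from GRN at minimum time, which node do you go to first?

Compare a few routes:
GRN → HUB → BRV → QRY → MID → VLY: 10+10+8+18+21 = 67
GRN → HUB → CEN → BRV → QRY → MID → VLY: 10+24+11+8+18+21 = 92
GRN → HUB → MID → VLY: 10+15+21 = 46
The minimum is 46 min via GRN → HUB → MID → VLY.
So from GRN the first move is to HUB.

HUB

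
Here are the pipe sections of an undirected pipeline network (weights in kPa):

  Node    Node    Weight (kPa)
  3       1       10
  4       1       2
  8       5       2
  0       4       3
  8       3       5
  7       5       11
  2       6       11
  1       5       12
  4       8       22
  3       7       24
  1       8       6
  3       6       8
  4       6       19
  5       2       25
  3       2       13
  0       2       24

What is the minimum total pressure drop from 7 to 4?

21 kPa

Shortest distances from 7:
7: 0
5: 11  (via 7)
8: 13  (via 5)
3: 18  (via 8)
1: 19  (via 8)
4: 21  (via 1)
Shortest route: 7–5–8–1–4 = 21 kPa.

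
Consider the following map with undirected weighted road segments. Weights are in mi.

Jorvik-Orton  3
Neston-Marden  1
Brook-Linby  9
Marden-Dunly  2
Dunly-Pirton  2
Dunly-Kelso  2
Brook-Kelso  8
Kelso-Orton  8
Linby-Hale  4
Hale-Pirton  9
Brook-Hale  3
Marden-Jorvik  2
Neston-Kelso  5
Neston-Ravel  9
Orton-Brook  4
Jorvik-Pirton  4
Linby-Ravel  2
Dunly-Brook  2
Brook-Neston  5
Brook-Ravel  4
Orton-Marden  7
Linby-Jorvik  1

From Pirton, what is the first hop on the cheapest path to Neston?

Candidate routes:
Pirton - Jorvik - Marden - Neston: 4+2+1 = 7
Pirton - Dunly - Marden - Neston: 2+2+1 = 5
Pirton - Dunly - Brook - Neston: 2+2+5 = 9
Cheapest is Pirton - Dunly - Marden - Neston at 5 mi.
So from Pirton the first move is to Dunly.

Dunly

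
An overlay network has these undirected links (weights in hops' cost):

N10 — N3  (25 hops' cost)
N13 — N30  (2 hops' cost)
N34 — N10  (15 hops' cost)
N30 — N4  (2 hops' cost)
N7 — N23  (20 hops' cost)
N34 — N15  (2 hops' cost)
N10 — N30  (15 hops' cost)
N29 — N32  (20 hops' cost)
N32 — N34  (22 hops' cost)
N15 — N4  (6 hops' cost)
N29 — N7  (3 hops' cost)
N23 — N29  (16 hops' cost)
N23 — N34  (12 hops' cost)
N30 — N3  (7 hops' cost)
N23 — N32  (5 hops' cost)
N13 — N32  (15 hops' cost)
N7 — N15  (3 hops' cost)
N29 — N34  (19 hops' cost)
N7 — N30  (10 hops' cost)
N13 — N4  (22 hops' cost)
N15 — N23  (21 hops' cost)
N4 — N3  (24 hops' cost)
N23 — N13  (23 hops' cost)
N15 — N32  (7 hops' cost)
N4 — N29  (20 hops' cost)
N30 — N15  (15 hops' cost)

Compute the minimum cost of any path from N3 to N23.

Running Dijkstra from N3:
N3: 0
N30: 7  (via N3)
N4: 9  (via N30)
N13: 9  (via N30)
N15: 15  (via N4)
N7: 17  (via N30)
N34: 17  (via N15)
N29: 20  (via N7)
N32: 22  (via N15)
N10: 22  (via N30)
N23: 27  (via N32)
Shortest route: N3–N30–N4–N15–N32–N23 = 27 hops' cost.

27 hops' cost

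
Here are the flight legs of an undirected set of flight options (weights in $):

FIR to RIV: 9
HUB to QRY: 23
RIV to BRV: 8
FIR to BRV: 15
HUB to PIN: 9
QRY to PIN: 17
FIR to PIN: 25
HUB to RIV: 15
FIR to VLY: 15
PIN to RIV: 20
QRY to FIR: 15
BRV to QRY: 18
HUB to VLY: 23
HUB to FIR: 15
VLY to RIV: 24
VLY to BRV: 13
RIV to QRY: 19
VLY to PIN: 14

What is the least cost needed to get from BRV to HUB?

Compare a few routes:
BRV–FIR–HUB: 15+15 = 30
BRV–RIV–HUB: 8+15 = 23
Cheapest is BRV–RIV–HUB at $23.

$23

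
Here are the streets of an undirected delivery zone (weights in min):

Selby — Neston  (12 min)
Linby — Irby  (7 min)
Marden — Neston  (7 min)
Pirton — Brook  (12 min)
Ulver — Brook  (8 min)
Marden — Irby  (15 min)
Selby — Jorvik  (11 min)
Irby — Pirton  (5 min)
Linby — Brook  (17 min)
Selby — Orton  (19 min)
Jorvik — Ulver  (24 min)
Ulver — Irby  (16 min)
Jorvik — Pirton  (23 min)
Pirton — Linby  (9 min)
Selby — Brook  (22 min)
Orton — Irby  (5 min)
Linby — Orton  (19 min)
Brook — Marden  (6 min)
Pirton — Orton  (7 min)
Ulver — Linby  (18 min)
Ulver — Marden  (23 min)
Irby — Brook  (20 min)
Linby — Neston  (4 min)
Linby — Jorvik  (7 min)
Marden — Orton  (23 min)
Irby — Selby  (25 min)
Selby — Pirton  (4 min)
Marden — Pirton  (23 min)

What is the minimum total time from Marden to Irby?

Enumerating some paths:
Marden - Neston - Linby - Irby: 7+4+7 = 18
Marden - Irby: 15 = 15
Cheapest is Marden - Irby at 15 min.

15 min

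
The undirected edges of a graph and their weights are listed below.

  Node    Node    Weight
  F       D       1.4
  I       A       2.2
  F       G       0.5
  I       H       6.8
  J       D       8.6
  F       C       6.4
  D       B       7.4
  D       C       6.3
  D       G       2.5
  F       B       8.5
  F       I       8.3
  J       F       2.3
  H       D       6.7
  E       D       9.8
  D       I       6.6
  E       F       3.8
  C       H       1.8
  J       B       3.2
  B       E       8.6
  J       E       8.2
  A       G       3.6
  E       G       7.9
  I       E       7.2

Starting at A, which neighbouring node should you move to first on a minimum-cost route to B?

G

Enumerating some paths:
A → G → F → B: 3.6+0.5+8.5 = 12.6
A → G → F → J → B: 3.6+0.5+2.3+3.2 = 9.6
A → G → D → F → J → B: 3.6+2.5+1.4+2.3+3.2 = 13
A → G → F → D → B: 3.6+0.5+1.4+7.4 = 12.9
Cheapest is A → G → F → J → B at 9.6.
So from A the first move is to G.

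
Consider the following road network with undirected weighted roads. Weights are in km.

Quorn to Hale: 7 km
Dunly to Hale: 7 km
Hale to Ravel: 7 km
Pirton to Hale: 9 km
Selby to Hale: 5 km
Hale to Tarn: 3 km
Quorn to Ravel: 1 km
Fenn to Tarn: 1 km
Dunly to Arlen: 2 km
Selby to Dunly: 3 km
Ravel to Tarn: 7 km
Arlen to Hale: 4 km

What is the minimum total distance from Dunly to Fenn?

Running Dijkstra from Dunly:
Dunly: 0
Arlen: 2  (via Dunly)
Selby: 3  (via Dunly)
Hale: 6  (via Arlen)
Tarn: 9  (via Hale)
Fenn: 10  (via Tarn)
Shortest route: Dunly → Arlen → Hale → Tarn → Fenn = 10 km.

10 km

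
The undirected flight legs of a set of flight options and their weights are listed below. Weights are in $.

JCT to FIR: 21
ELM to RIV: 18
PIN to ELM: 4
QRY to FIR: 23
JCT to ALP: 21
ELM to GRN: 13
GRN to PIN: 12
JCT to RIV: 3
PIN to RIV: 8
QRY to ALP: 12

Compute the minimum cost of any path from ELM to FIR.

Settle nodes by increasing distance from ELM:
ELM: 0
PIN: 4  (via ELM)
RIV: 12  (via PIN)
GRN: 13  (via ELM)
JCT: 15  (via RIV)
ALP: 36  (via JCT)
FIR: 36  (via JCT)
Shortest route: ELM → PIN → RIV → JCT → FIR = $36.

$36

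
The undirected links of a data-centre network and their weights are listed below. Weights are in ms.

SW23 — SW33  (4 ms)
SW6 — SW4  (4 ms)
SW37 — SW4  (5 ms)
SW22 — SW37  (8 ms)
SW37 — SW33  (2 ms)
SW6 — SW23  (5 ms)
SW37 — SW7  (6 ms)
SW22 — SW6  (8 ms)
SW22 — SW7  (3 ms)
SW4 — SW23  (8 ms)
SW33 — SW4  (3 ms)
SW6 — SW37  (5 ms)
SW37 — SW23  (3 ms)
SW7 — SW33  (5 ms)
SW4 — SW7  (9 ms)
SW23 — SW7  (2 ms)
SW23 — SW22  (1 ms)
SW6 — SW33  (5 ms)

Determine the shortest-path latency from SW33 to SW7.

Compare a few routes:
SW33 → SW23 → SW7: 4+2 = 6
SW33 → SW7: 5 = 5
The minimum is 5 ms via SW33 → SW7.

5 ms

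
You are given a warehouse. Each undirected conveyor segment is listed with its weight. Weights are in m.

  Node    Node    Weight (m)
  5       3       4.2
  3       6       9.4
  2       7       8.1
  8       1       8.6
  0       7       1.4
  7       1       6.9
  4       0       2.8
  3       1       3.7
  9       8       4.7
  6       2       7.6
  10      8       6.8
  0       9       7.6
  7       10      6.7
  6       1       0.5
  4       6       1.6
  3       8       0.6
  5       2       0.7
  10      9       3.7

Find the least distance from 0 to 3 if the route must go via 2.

14.4 m

Best 0 to 2: 0–7–2 costing 9.5
Shortest 2→3: 2–5–3 = 4.9
Total via 2: 9.5 + 4.9 = 14.4 m.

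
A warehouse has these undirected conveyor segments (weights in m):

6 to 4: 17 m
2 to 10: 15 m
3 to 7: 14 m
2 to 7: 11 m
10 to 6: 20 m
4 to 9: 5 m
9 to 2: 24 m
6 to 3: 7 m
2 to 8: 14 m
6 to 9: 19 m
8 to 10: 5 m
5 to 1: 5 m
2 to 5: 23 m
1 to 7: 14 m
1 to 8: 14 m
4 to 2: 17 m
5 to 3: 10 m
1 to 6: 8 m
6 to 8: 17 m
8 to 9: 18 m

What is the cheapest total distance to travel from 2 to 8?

Candidate routes:
2 → 10 → 8: 15+5 = 20
2 → 8: 14 = 14
Cheapest is 2 → 8 at 14 m.

14 m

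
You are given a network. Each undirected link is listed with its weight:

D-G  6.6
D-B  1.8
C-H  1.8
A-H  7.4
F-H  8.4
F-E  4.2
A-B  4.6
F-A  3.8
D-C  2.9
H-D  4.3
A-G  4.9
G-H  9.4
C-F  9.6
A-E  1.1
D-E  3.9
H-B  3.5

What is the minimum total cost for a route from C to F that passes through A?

11.7

Shortest C→A: C → D → E → A = 7.9
Best A to F: A → F costing 3.8
Total via A: 7.9 + 3.8 = 11.7.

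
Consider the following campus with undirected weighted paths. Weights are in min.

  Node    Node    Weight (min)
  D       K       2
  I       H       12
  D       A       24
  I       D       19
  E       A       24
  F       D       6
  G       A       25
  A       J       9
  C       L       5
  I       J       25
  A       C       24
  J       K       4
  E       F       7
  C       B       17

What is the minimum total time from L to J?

38 min

Candidate routes:
L - C - A - J: 5+24+9 = 38
L - C - A - E - F - D - K - J: 5+24+24+7+6+2+4 = 72
L - C - A - D - K - J: 5+24+24+2+4 = 59
Cheapest is L - C - A - J at 38 min.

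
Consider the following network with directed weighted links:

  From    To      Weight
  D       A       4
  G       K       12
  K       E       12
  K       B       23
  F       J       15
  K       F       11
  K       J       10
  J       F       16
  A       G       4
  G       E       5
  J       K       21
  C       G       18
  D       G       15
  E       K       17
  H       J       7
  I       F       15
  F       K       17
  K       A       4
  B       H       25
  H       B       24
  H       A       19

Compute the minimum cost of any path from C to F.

41

Candidate routes:
C–G–K–F: 18+12+11 = 41
C–G–K–J–F: 18+12+10+16 = 56
C–G–E–K–J–F: 18+5+17+10+16 = 66
C–G–E–K–F: 18+5+17+11 = 51
The minimum is 41 via C–G–K–F.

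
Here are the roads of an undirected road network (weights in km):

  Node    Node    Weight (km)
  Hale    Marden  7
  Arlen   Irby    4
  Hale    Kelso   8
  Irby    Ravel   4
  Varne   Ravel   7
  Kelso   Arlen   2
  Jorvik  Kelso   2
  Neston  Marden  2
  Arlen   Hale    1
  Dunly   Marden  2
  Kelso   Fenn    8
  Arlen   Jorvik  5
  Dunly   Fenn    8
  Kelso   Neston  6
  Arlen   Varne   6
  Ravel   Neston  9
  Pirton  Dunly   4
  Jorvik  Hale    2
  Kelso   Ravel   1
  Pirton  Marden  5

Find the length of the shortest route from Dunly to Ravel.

Compare a few routes:
Dunly - Marden - Hale - Arlen - Kelso - Ravel: 2+7+1+2+1 = 13
Dunly - Marden - Neston - Ravel: 2+2+9 = 13
Dunly - Marden - Neston - Kelso - Ravel: 2+2+6+1 = 11
Cheapest is Dunly - Marden - Neston - Kelso - Ravel at 11 km.

11 km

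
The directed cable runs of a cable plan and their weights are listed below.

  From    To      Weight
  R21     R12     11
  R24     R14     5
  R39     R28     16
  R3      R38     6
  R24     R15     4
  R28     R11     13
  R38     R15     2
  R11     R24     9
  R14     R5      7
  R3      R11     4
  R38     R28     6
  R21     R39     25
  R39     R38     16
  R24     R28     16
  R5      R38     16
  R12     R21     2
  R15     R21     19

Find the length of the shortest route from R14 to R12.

55

Candidate routes:
R14–R5–R38–R28–R11–R24–R15–R21–R12: 7+16+6+13+9+4+19+11 = 85
R14–R5–R38–R15–R21–R12: 7+16+2+19+11 = 55
The minimum is 55 via R14–R5–R38–R15–R21–R12.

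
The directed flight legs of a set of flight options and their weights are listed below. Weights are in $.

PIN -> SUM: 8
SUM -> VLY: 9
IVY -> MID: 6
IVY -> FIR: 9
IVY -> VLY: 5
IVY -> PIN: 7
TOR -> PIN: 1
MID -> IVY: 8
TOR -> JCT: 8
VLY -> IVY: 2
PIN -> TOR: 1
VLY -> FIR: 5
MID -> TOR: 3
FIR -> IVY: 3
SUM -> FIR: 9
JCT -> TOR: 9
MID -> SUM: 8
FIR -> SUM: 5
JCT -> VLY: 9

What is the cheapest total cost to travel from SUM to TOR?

$19

Candidate routes:
SUM - VLY - IVY - MID - TOR: 9+2+6+3 = 20
SUM - VLY - IVY - PIN - TOR: 9+2+7+1 = 19
The minimum is $19 via SUM - VLY - IVY - PIN - TOR.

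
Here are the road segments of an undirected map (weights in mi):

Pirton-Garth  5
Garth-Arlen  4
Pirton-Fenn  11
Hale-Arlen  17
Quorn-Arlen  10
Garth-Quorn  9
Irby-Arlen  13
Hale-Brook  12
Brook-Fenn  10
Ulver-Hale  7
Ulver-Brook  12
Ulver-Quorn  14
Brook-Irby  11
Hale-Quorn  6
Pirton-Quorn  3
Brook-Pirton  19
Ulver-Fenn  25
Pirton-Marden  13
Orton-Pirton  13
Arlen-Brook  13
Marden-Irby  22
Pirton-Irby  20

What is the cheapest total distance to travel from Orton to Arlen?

Candidate routes:
Orton → Pirton → Quorn → Garth → Arlen: 13+3+9+4 = 29
Orton → Pirton → Quorn → Arlen: 13+3+10 = 26
Orton → Pirton → Garth → Arlen: 13+5+4 = 22
Orton → Pirton → Garth → Quorn → Arlen: 13+5+9+10 = 37
Cheapest is Orton → Pirton → Garth → Arlen at 22 mi.

22 mi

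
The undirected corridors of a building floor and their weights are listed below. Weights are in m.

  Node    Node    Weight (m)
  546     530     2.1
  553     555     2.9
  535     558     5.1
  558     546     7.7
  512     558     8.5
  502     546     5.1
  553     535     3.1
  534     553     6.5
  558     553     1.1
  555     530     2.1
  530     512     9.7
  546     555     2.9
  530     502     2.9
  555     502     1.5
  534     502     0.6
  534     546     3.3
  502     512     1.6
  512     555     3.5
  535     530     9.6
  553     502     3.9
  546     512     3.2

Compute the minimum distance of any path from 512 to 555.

3.1 m

Running Dijkstra from 512:
512: 0
502: 1.6  (via 512)
534: 2.2  (via 502)
555: 3.1  (via 502)
Shortest route: 512–502–555 = 3.1 m.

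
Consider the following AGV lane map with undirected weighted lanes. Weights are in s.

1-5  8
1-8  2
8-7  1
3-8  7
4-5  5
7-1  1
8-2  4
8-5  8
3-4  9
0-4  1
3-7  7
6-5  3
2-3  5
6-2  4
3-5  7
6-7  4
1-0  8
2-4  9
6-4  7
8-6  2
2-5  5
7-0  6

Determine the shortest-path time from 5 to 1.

Shortest distances from 5:
5: 0
6: 3  (via 5)
2: 5  (via 5)
4: 5  (via 5)
8: 5  (via 6)
0: 6  (via 4)
7: 6  (via 8)
1: 7  (via 8)
Shortest route: 5 → 6 → 8 → 1 = 7 s.

7 s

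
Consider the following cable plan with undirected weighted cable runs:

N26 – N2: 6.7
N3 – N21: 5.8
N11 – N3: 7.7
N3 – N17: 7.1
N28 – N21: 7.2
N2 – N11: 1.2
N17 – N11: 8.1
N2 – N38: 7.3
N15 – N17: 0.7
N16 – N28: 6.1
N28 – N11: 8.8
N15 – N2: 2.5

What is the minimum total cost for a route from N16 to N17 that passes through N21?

Best N16 to N21: N16–N28–N21 costing 13.3
Best N21 to N17: N21–N3–N17 costing 12.9
Total via N21: 13.3 + 12.9 = 26.2.

26.2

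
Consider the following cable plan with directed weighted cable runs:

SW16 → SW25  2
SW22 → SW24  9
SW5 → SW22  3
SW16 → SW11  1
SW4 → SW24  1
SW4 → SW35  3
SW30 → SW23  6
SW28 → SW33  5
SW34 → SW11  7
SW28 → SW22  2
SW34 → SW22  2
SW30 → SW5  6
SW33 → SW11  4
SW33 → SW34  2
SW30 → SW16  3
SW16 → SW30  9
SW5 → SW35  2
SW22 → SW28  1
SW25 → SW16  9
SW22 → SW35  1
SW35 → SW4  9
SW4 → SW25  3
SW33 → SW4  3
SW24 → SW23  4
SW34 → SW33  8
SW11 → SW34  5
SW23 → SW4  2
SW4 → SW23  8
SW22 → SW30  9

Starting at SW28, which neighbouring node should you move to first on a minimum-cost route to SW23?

Compare a few routes:
SW28–SW33–SW4–SW24–SW23: 5+3+1+4 = 13
SW28–SW22–SW24–SW23: 2+9+4 = 15
The minimum is 13 via SW28–SW33–SW4–SW24–SW23.
So from SW28 the first move is to SW33.

SW33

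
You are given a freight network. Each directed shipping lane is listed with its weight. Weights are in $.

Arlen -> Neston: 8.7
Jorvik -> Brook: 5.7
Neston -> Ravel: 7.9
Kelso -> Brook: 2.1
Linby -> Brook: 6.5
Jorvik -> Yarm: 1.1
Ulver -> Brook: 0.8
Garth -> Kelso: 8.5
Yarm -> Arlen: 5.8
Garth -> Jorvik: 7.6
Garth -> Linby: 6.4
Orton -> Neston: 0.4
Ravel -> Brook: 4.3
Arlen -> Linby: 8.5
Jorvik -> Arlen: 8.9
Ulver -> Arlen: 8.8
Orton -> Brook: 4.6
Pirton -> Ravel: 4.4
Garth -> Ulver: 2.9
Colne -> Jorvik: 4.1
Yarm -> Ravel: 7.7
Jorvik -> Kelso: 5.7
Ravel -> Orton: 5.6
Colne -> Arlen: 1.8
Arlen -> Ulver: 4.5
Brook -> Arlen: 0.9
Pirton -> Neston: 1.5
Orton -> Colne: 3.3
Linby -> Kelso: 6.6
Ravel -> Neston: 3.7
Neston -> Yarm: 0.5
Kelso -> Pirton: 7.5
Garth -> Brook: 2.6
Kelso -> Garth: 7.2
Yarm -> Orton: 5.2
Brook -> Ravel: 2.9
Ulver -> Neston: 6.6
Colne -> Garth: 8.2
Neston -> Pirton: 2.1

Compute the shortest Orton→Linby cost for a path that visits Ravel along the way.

$20.6

Shortest Orton→Ravel: Orton → Neston → Pirton → Ravel = 6.9
Best Ravel to Linby: Ravel → Brook → Arlen → Linby costing 13.7
Total via Ravel: 6.9 + 13.7 = $20.6.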